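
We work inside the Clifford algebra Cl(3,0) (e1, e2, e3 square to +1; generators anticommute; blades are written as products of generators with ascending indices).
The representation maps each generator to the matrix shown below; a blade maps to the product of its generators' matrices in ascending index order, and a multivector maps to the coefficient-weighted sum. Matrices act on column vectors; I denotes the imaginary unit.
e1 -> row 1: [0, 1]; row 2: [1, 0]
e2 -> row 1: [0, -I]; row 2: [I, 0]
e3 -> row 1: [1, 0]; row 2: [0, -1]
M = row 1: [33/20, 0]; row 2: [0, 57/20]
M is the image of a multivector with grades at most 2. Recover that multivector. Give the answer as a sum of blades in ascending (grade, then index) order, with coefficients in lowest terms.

Method: 1, rho(e1), rho(e2), rho(e3) form a trace-orthogonal basis of the 2x2 complex matrices (tr(X Y) = 2 if X = Y, else 0), so M = m0*1 + m1*rho(e1) + m2*rho(e2) + m3*rho(e3) with m0 = tr(M)/2 = 9/4, m1 = tr(M rho(e1))/2 = 0, m2 = tr(M rho(e2))/2 = 0, m3 = tr(M rho(e3))/2 = -3/5.
Multiplying table entries, the bivector images are rho(e1 e2) = I*rho(e3), rho(e1 e3) = -I*rho(e2), rho(e2 e3) = I*rho(e1); with real blade coefficients the real parts of m0..m3 are the coefficients of 1, e1, e2, e3 and the imaginary parts give the bivectors (e2 e3: Im m1, e1 e3: -Im m2, e1 e2: Im m3).
Answer: 9/4 - 3/5*e3


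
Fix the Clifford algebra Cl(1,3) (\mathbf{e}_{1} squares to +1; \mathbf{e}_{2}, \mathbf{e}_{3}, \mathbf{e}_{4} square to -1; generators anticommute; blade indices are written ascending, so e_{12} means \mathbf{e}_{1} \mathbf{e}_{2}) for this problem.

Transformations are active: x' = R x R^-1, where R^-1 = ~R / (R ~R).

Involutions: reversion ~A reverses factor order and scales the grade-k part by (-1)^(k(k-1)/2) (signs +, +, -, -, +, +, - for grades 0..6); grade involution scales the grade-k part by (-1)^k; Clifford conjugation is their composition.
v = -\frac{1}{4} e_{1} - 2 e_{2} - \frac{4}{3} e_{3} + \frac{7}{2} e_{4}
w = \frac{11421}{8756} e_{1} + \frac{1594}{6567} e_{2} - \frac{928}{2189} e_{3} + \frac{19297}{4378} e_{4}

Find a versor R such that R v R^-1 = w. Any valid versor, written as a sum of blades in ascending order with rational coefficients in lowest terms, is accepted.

Key observation: q(v) = q(w) = -\frac{2587}{144} (sandwiches preserve the norm), so R = v + w = \frac{2308}{2189} e_{1} - \frac{11540}{6567} e_{2} - \frac{11540}{6567} e_{3} + \frac{17310}{2189} e_{4} works whenever it is invertible — the component of v along it is kept and (v - w)/2 reverses, sending v to w.
Answer: \frac{2308}{2189} e_{1} - \frac{11540}{6567} e_{2} - \frac{11540}{6567} e_{3} + \frac{17310}{2189} e_{4}


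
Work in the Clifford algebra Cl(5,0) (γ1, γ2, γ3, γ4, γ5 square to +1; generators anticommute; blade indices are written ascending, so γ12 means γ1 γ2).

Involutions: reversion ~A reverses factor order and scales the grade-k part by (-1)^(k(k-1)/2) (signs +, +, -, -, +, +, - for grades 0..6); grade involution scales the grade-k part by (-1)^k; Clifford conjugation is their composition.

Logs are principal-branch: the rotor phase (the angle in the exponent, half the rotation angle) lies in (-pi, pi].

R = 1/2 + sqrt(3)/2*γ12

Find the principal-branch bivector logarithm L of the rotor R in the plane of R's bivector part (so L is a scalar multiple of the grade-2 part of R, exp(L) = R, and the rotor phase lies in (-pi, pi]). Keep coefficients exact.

The scalar part of R is 1/2, which fixes the principal-branch rotor phase; the unit plane is then the bivector part divided by the sine of that phase, and L is that plane scaled by the phase.
Concretely: cos(phase) = 1/2 gives phase = ±pi/3, and since phase/sin(phase) is even the sign is immaterial: L = (phase/sin(phase)) * <R>_2 = (2*sqrt(3)*pi/9) * <R>_2.
Answer: pi/3*γ12


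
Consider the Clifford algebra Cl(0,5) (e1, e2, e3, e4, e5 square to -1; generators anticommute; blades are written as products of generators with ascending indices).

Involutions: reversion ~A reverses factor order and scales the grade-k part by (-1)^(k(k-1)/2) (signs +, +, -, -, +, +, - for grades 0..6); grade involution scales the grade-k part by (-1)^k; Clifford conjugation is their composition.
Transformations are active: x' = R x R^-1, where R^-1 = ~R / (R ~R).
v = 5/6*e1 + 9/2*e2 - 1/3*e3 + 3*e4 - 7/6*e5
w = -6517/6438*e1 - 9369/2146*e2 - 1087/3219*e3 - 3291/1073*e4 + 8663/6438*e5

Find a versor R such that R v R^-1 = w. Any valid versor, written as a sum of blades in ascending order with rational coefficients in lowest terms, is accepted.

Sketch: the shared square -377/12 makes R = v + w = -192/1073*e1 + 144/1073*e2 - 720/1073*e3 - 72/1073*e4 + 192/1073*e5 the natural versor; its sandwich fixes that direction, negates (v - w)/2, and sends v to w.
Answer: -192/1073*e1 + 144/1073*e2 - 720/1073*e3 - 72/1073*e4 + 192/1073*e5


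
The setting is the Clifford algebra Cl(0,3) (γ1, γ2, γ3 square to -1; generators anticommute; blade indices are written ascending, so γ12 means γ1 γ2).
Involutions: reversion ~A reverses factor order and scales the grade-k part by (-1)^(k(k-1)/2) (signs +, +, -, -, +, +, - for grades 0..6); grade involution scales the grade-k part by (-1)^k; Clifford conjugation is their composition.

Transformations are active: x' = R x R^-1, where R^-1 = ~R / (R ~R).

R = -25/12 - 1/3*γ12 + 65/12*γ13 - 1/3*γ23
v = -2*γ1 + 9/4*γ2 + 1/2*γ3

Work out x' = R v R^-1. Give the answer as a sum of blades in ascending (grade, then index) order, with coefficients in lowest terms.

~R = -25/12 + 1/3*γ12 - 65/12*γ13 + 1/3*γ23, and R ~R = 2441/72, so R^-1 = ~R / (2441/72).
R v = 53/24*γ1 - 185/48*γ2 - 101/8*γ3 - 187/16*γ123
Answer: 9561/4882*γ1 + 19121/9764*γ2 + 3128/2441*γ3


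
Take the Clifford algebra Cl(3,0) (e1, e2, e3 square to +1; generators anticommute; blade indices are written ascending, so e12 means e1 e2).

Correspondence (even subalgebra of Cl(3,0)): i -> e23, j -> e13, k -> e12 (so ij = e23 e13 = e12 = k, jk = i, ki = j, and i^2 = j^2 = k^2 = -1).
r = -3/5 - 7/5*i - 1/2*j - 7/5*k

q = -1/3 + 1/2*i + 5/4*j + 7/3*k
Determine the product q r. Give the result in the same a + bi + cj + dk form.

In blades: q = -1/3 + 7/3*e12 + 5/4*e13 + 1/2*e23, r = -3/5 - 7/5*e12 - 1/2*e13 - 7/5*e23.
Distribute q over r term by term (generator squares from the signature, products reordered to ascending indices): (-1/3)*r = 1/5 + 7/15*e12 + 1/6*e13 + 7/15*e23; (7/3*e12)*r = 49/15 - 7/5*e12 - 49/15*e13 + 7/6*e23; (5/4*e13)*r = 5/8 + 7/4*e12 - 3/4*e13 - 7/4*e23; (1/2*e23)*r = 7/10 - 1/4*e12 + 7/10*e13 - 3/10*e23.
Sum: 115/24 + 17/30*e12 - 63/20*e13 - 5/12*e23; translating back through the correspondence:
Answer: 115/24 - 5/12*i - 63/20*j + 17/30*k


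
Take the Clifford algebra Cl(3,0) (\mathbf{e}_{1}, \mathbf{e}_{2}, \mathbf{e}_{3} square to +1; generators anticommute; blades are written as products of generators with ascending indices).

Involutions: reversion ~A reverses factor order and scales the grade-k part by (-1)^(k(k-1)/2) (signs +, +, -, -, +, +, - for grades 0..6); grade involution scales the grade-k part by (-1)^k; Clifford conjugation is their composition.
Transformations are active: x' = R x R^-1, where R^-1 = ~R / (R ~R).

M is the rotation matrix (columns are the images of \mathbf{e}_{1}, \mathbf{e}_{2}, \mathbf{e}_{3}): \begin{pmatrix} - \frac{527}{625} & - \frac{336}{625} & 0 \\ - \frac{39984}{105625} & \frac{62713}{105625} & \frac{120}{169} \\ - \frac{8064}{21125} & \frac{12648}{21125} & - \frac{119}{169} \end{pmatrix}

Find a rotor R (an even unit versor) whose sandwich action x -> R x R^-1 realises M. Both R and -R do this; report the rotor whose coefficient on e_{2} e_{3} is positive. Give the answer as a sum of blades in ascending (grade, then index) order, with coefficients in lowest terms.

Method: write R = a + b12*e_{1} e_{2} + b13*e_{1} e_{3} + b23*e_{2} e_{3} with a^2 + b12^2 + b13^2 + b23^2 = 1 (so R^-1 = ~R). Expanding the columns R e_j ~R gives tr M = 4a^2 - 1 and, from the antisymmetric part, M21 - M12 = -4a*b12, M13 - M31 = 4a*b13, M32 - M23 = -4a*b23.
Here tr M = -\frac{4029}{4225}, so a^2 = (1 + tr M)/4 = \frac{49}{4225} and a = ±\frac{7}{65}. Taking a = \frac{7}{65}: M21 - M12 = \frac{672}{4225}, M13 - M31 = \frac{8064}{21125}, M32 - M23 = -\frac{2352}{21125}, giving b12 = -\frac{24}{65}, b13 = \frac{288}{325}, b23 = \frac{84}{325}, i.e. R = \frac{7}{65} - \frac{24}{65} e_{1} e_{2} + \frac{288}{325} e_{1} e_{3} + \frac{84}{325} e_{2} e_{3}.
Its e_{2} e_{3} coefficient is already positive.
Answer: \frac{7}{65} - \frac{24}{65} e_{1} e_{2} + \frac{288}{325} e_{1} e_{3} + \frac{84}{325} e_{2} e_{3}. Why the constraint matters: R and -R act identically through the sandwich — M has trace -\frac{4029}{4225} either way — so only the sign condition on e_{2} e_{3} picks one of the two preimages.


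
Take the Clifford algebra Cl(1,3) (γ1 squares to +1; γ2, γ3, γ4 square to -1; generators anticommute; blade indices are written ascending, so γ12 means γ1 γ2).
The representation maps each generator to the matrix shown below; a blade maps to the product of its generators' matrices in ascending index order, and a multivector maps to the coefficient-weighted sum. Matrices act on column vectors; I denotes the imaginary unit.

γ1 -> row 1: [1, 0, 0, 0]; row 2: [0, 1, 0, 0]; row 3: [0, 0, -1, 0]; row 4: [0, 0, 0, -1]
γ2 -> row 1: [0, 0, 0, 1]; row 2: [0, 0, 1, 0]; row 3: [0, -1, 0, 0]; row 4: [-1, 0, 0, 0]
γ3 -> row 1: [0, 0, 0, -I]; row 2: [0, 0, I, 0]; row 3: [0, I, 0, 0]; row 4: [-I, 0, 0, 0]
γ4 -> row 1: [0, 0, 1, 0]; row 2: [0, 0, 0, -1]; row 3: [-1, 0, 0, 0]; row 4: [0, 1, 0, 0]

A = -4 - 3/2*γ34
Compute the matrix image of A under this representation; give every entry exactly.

Bivector images (products of the table entries): rho(γ34) = rho(γ3)rho(γ4) = row 1: [0, -I, 0, 0]; row 2: [-I, 0, 0, 0]; row 3: [0, 0, 0, -I]; row 4: [0, 0, -I, 0].
M = (-4)*1 + (-3/2)*rho(γ34), summed entrywise (1 is the identity matrix):
Answer: row 1: [-4, 3*I/2, 0, 0]; row 2: [3*I/2, -4, 0, 0]; row 3: [0, 0, -4, 3*I/2]; row 4: [0, 0, 3*I/2, -4]


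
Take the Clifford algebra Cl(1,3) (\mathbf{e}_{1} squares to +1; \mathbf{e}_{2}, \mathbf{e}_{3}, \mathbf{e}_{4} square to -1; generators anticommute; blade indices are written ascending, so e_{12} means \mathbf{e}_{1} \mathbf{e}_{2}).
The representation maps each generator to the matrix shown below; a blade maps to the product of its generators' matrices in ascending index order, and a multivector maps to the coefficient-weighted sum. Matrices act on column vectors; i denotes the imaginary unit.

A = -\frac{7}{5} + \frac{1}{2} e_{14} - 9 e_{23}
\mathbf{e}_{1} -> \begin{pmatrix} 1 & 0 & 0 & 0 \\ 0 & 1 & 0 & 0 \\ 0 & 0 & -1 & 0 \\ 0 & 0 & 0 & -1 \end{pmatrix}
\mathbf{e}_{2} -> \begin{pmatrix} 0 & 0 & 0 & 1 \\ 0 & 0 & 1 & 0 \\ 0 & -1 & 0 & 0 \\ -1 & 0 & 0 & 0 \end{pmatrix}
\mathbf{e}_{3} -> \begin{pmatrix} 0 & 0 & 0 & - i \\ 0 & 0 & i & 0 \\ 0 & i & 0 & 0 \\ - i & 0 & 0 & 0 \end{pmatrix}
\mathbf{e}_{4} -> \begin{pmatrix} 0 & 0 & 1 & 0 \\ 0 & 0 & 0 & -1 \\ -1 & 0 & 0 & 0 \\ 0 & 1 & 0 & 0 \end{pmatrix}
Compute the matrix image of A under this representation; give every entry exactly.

Bivector images (products of the table entries): rho(e_{14}) = rho(\mathbf{e}_{1})rho(\mathbf{e}_{4}) = \begin{pmatrix} 0 & 0 & 1 & 0 \\ 0 & 0 & 0 & -1 \\ 1 & 0 & 0 & 0 \\ 0 & -1 & 0 & 0 \end{pmatrix}; rho(e_{23}) = rho(\mathbf{e}_{2})rho(\mathbf{e}_{3}) = \begin{pmatrix} - i & 0 & 0 & 0 \\ 0 & i & 0 & 0 \\ 0 & 0 & - i & 0 \\ 0 & 0 & 0 & i \end{pmatrix}.
M = (-\frac{7}{5})*1 + (\frac{1}{2})*rho(e_{14}) + (-9)*rho(e_{23}), summed entrywise (1 is the identity matrix):
Answer: \begin{pmatrix} - \frac{7}{5} + 9 i & 0 & \frac{1}{2} & 0 \\ 0 & - \frac{7}{5} - 9 i & 0 & - \frac{1}{2} \\ \frac{1}{2} & 0 & - \frac{7}{5} + 9 i & 0 \\ 0 & - \frac{1}{2} & 0 & - \frac{7}{5} - 9 i \end{pmatrix}


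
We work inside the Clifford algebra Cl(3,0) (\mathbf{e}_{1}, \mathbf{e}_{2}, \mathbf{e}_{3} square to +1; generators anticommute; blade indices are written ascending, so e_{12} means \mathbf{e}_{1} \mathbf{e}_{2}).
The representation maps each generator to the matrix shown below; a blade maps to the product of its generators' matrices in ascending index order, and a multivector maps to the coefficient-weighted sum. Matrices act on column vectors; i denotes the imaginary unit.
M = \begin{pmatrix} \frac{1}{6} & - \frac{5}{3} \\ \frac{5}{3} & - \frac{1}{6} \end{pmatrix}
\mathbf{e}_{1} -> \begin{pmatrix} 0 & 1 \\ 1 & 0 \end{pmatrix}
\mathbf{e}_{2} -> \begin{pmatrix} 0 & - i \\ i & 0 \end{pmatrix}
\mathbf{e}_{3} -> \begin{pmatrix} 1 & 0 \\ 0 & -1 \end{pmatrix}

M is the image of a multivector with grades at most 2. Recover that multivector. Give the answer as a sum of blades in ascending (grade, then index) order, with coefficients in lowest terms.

Method: 1, rho(e_{1}), rho(e_{2}), rho(e_{3}) form a trace-orthogonal basis of the 2x2 complex matrices (tr(X Y) = 2 if X = Y, else 0), so M = m0*1 + m1*rho(e_{1}) + m2*rho(e_{2}) + m3*rho(e_{3}) with m0 = tr(M)/2 = 0, m1 = tr(M rho(e_{1}))/2 = 0, m2 = tr(M rho(e_{2}))/2 = - \frac{5 i}{3}, m3 = tr(M rho(e_{3}))/2 = \frac{1}{6}.
Multiplying table entries, the bivector images are rho(e_{12}) = i*rho(e_{3}), rho(e_{13}) = -i*rho(e_{2}), rho(e_{23}) = i*rho(e_{1}); with real blade coefficients the real parts of m0..m3 are the coefficients of 1, e_{1}, e_{2}, e_{3} and the imaginary parts give the bivectors (e_{23}: Im m1, e_{13}: -Im m2, e_{12}: Im m3).
Answer: \frac{1}{6} e_{3} + \frac{5}{3} e_{13}


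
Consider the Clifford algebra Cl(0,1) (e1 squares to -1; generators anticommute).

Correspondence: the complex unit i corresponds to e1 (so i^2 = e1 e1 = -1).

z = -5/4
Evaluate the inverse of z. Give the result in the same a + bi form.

In blades: z = -5/4.
With qbar = -5/4 (scalar fixed, mapped units negated), z qbar = 25/16 (the sum of squared coefficients), so z^-1 = qbar / (25/16) = -4/5; translating back:
Answer: -4/5


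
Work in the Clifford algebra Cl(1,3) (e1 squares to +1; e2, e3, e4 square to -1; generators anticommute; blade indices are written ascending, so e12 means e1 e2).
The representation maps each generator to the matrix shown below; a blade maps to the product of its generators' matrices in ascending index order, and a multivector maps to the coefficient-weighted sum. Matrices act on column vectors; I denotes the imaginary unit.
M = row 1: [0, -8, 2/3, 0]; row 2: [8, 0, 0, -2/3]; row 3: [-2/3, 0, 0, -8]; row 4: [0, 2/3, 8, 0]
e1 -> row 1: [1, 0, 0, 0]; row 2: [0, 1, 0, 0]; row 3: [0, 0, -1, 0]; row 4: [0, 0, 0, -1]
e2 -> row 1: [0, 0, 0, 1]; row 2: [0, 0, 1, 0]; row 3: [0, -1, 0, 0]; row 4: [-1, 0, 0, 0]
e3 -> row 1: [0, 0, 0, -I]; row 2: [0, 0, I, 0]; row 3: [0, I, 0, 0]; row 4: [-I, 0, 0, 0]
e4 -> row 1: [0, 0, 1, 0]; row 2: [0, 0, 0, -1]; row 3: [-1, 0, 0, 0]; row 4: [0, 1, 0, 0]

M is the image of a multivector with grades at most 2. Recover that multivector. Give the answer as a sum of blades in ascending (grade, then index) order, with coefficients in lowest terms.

Method: the blade images are trace-orthogonal — tr(rho(e_A) rho(e_B)^-1) = 4 if A = B and 0 otherwise — and rho(e_A)^-1 = (e_A)^2 * rho(e_A) with (e_A)^2 = +1 or -1, so the coefficient of e_A in the preimage is (e_A)^2 * tr(M rho(e_A))/4.
Nonzero projections over blades of grade <= 2: e4: (e4)^2 = -1, tr(M rho(e4)) = -8/3, coefficient 2/3; e24: (e24)^2 = -1, tr(M rho(e24)) = 32, coefficient -8. Every other blade of grade <= 2 projects to 0.
Answer: 2/3*e4 - 8*e24


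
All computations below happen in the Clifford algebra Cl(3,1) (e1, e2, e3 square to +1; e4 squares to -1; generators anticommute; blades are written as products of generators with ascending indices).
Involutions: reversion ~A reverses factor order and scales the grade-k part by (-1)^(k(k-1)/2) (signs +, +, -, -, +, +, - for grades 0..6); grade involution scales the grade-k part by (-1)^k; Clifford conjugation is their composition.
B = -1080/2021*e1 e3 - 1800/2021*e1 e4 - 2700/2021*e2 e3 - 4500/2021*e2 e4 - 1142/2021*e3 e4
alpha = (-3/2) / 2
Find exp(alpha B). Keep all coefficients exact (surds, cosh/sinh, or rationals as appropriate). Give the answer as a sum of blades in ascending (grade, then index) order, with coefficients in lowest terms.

B^2 term by term: the squares give (-1080/2021)^2*(e1 e3)^2 + (-1800/2021)^2*(e1 e4)^2 + (-2700/2021)^2*(e2 e3)^2 + (-4500/2021)^2*(e2 e4)^2 + (-1142/2021)^2*(e3 e4)^2 = 1166400/4084441*(-1) + 3240000/4084441*(+1) + 7290000/4084441*(-1) + 20250000/4084441*(+1) + 1304164/4084441*(+1) = 4 (each basis 2-blade squares to minus the product of its generators' squares); cross terms between blades sharing an index anticommute and cancel; the commuting (index-disjoint) pairs give grade-4 terms 2*c*c'*(blade product), which cancel blade by blade — e1 e2 e3 e4: -9720000/4084441 + 9720000/4084441 = 0 — confirming B is simple. So B^2 = 4.
B^2 = 4 — the series telescopes hyperbolically here: l = 2, alpha*l = -3/2, so exp(alpha B) = cosh(-3/2) + (sinh(-3/2)/2)*B = cosh(3/2) + (-sinh(3/2)/2)*B.
Answer: cosh(3/2) + 540*sinh(3/2)/2021*e1 e3 + 900*sinh(3/2)/2021*e1 e4 + 1350*sinh(3/2)/2021*e2 e3 + 2250*sinh(3/2)/2021*e2 e4 + 571*sinh(3/2)/2021*e3 e4


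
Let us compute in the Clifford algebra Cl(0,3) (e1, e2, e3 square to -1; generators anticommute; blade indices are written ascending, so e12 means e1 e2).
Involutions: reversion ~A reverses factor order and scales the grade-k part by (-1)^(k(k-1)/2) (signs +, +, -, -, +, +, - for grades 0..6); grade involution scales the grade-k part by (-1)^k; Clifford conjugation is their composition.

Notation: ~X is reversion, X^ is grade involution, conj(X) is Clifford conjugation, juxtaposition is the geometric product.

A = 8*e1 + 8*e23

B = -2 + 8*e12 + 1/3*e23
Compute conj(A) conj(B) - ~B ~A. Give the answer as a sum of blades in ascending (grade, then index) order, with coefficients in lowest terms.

first term: -8/3 + 16*e1 - 64*e2 + 64*e13 + 16*e23 + 8/3*e123
second term: -8/3 - 16*e1 - 64*e2 - 64*e13 + 16*e23 - 8/3*e123
Answer: 32*e1 + 128*e13 + 16/3*e123


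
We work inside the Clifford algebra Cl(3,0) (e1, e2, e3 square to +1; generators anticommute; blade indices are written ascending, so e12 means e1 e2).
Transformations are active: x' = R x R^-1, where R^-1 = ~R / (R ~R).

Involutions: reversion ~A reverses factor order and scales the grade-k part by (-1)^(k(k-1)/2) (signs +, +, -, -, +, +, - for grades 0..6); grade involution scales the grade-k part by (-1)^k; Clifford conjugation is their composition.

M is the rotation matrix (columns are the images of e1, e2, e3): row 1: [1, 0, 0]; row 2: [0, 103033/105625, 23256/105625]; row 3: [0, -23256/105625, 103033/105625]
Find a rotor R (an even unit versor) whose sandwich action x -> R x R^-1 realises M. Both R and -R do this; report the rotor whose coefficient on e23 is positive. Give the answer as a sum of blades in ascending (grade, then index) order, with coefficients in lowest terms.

Method: write R = a + b12*e12 + b13*e13 + b23*e23 with a^2 + b12^2 + b13^2 + b23^2 = 1 (so R^-1 = ~R). Expanding the columns R e_j ~R gives tr M = 4a^2 - 1 and, from the antisymmetric part, M21 - M12 = -4a*b12, M13 - M31 = 4a*b13, M32 - M23 = -4a*b23.
Here tr M = 311691/105625, so a^2 = (1 + tr M)/4 = 104329/105625 and a = ±323/325. Taking a = 323/325: M21 - M12 = 0, M13 - M31 = 0, M32 - M23 = -46512/105625, giving b12 = 0, b13 = 0, b23 = 36/325, i.e. R = 323/325 + 36/325*e23.
Its e23 coefficient is already positive.
Answer: 323/325 + 36/325*e23. Recall the cover is two-to-one: with M of trace 311691/105625, both preimages act alike, and the stated e23 sign chooses the sheet.


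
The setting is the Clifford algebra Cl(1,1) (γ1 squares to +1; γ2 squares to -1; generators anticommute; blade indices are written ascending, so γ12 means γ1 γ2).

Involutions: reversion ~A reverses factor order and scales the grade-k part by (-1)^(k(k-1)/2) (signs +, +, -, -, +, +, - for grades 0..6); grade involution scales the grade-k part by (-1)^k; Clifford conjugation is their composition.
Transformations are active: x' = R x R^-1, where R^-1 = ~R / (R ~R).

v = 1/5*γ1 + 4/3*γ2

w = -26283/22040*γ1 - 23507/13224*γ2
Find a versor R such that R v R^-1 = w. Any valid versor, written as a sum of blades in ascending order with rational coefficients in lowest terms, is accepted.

Equal squares first: v^2 = w^2 = -391/225. Then v + w = -4375/4408*γ1 - 5875/13224*γ2 is a versor taking v to w, provided it is invertible.
Answer: -4375/4408*γ1 - 5875/13224*γ2


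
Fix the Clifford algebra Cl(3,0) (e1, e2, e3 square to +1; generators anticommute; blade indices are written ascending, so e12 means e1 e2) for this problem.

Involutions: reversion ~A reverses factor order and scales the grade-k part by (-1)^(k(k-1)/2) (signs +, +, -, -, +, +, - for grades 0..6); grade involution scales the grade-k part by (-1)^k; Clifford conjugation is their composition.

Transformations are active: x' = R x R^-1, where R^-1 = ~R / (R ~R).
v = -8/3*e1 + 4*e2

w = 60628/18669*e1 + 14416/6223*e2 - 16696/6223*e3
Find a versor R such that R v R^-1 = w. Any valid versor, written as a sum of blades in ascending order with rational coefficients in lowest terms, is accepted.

Equal squares first: v^2 = w^2 = 208/9. Then v + w = 10844/18669*e1 + 39308/6223*e2 - 16696/6223*e3 is a versor taking v to w, provided it is invertible.
Answer: 10844/18669*e1 + 39308/6223*e2 - 16696/6223*e3


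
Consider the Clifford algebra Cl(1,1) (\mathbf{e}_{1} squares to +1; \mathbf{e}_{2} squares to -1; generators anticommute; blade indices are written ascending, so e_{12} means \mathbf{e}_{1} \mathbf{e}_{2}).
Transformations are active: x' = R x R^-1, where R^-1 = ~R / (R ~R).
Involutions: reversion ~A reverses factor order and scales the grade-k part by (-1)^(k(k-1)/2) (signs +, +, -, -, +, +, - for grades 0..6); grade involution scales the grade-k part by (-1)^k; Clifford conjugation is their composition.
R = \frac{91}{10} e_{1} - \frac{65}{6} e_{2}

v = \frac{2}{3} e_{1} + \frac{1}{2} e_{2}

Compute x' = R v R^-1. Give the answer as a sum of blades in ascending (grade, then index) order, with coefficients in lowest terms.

~R = \frac{91}{10} e_{1} - \frac{65}{6} e_{2}, and R ~R = -\frac{7774}{225}, so R^-1 = ~R / (-\frac{7774}{225}).
R v = \frac{689}{60} + \frac{2119}{180} e_{12}
Answer: -\frac{3707}{552} e_{1} + \frac{1233}{184} e_{2}


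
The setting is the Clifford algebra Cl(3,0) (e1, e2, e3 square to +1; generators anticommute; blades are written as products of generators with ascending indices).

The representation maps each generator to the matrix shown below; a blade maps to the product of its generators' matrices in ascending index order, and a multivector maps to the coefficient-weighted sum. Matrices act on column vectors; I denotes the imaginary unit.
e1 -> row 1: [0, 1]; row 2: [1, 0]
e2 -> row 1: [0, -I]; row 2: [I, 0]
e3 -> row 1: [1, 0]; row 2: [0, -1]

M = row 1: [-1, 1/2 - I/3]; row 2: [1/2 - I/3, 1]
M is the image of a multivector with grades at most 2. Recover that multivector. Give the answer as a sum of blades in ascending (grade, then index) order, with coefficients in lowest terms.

Method: 1, rho(e1), rho(e2), rho(e3) form a trace-orthogonal basis of the 2x2 complex matrices (tr(X Y) = 2 if X = Y, else 0), so M = m0*1 + m1*rho(e1) + m2*rho(e2) + m3*rho(e3) with m0 = tr(M)/2 = 0, m1 = tr(M rho(e1))/2 = 1/2 - I/3, m2 = tr(M rho(e2))/2 = 0, m3 = tr(M rho(e3))/2 = -1.
Multiplying table entries, the bivector images are rho(e1 e2) = I*rho(e3), rho(e1 e3) = -I*rho(e2), rho(e2 e3) = I*rho(e1); with real blade coefficients the real parts of m0..m3 are the coefficients of 1, e1, e2, e3 and the imaginary parts give the bivectors (e2 e3: Im m1, e1 e3: -Im m2, e1 e2: Im m3).
Answer: 1/2*e1 - e3 - 1/3*e2 e3


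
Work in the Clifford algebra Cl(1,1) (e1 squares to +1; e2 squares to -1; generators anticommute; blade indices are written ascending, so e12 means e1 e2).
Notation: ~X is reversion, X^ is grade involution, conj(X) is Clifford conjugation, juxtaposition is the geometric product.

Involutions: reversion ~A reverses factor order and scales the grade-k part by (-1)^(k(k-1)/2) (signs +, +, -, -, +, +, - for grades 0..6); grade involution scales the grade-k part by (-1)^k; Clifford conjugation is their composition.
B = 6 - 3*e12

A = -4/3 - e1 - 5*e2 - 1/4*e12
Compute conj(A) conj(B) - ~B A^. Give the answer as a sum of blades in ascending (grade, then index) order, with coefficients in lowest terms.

first term: -29/4 + 21*e1 + 33*e2 - 5/2*e12
second term: -35/4 - 9*e1 + 27*e2 - 11/2*e12
Answer: 3/2 + 30*e1 + 6*e2 + 3*e12


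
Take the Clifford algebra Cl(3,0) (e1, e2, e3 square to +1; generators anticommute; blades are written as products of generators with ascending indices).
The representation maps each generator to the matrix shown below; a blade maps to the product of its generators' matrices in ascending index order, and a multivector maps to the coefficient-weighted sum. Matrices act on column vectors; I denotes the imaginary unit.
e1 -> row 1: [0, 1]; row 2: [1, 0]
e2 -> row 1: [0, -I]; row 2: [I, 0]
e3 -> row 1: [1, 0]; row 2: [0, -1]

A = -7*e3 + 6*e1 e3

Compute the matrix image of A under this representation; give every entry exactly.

Bivector images (products of the table entries): rho(e1 e3) = rho(e1)rho(e3) = row 1: [0, -1]; row 2: [1, 0].
M = (-7)*rho(e3) + (6)*rho(e1 e3), summed entrywise:
Answer: row 1: [-7, -6]; row 2: [6, 7]


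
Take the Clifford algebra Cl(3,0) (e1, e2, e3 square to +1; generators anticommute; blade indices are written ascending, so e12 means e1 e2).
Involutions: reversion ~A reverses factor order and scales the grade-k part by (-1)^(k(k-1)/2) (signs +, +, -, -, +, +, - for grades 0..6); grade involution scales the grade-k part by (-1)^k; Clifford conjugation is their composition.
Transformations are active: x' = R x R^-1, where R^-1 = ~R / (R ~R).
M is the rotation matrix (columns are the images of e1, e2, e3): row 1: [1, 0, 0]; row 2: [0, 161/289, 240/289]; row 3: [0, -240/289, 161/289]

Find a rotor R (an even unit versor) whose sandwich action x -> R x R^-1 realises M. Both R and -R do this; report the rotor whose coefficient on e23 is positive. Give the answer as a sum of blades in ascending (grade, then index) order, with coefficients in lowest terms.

Method: write R = a + b12*e12 + b13*e13 + b23*e23 with a^2 + b12^2 + b13^2 + b23^2 = 1 (so R^-1 = ~R). Expanding the columns R e_j ~R gives tr M = 4a^2 - 1 and, from the antisymmetric part, M21 - M12 = -4a*b12, M13 - M31 = 4a*b13, M32 - M23 = -4a*b23.
Here tr M = 611/289, so a^2 = (1 + tr M)/4 = 225/289 and a = ±15/17. Taking a = 15/17: M21 - M12 = 0, M13 - M31 = 0, M32 - M23 = -480/289, giving b12 = 0, b13 = 0, b23 = 8/17, i.e. R = 15/17 + 8/17*e23.
Its e23 coefficient is already positive.
Answer: 15/17 + 8/17*e23. Key observation: the double cover Spin(3) -> SO(3) sends R and -R to the same matrix (trace 611/289 here), so the stated sign of the e23 coefficient is what selects one sheet.


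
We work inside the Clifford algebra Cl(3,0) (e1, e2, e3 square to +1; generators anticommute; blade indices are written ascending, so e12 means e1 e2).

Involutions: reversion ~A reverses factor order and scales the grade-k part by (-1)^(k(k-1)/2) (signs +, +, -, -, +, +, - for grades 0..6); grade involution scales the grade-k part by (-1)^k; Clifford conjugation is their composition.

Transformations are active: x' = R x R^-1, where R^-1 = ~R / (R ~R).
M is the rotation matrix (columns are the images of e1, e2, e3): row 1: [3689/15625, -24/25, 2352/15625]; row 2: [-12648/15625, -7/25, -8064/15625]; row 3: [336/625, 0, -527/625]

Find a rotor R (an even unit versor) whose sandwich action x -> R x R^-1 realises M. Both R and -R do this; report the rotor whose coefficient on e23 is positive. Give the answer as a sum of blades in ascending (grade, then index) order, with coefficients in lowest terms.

Method: write R = a + b12*e12 + b13*e13 + b23*e23 with a^2 + b12^2 + b13^2 + b23^2 = 1 (so R^-1 = ~R). Expanding the columns R e_j ~R gives tr M = 4a^2 - 1 and, from the antisymmetric part, M21 - M12 = -4a*b12, M13 - M31 = 4a*b13, M32 - M23 = -4a*b23.
Here tr M = -13861/15625, so a^2 = (1 + tr M)/4 = 441/15625 and a = ±21/125. Taking a = 21/125: M21 - M12 = 2352/15625, M13 - M31 = -6048/15625, M32 - M23 = 8064/15625, giving b12 = -28/125, b13 = -72/125, b23 = -96/125, i.e. R = 21/125 - 28/125*e12 - 72/125*e13 - 96/125*e23.
Its e23 coefficient is negative, so report the other preimage -R.
Answer: -21/125 + 28/125*e12 + 72/125*e13 + 96/125*e23. Note: both R and -R realise this M (trace -13861/15625); the covering map identifies them, and the e23-coefficient sign is the tie-breaker.


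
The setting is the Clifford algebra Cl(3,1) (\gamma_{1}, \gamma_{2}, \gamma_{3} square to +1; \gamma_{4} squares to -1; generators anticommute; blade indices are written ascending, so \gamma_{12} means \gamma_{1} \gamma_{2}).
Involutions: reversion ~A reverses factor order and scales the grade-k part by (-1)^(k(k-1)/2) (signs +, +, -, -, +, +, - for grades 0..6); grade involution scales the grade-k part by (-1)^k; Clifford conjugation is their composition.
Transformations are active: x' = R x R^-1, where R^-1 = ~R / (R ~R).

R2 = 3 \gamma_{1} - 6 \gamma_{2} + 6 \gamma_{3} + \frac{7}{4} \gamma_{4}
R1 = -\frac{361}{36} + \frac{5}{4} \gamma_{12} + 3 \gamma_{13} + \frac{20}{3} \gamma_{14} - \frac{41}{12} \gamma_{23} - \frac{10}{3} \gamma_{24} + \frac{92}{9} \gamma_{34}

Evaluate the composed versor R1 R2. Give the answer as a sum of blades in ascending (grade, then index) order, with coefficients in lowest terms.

Distribute over the terms of R2 (each basis-blade product reordered to ascending indices, repeated generators contracted through their squares):
R1 (3 \gamma_{1}) = -\frac{361}{12} \gamma_{1} - \frac{15}{4} \gamma_{2} - 9 \gamma_{3} - 20 \gamma_{4} - \frac{41}{4} \gamma_{123} - 10 \gamma_{124} + \frac{92}{3} \gamma_{134}
R1 (-6 \gamma_{2}) = -\frac{15}{2} \gamma_{1} + \frac{361}{6} \gamma_{2} - \frac{41}{2} \gamma_{3} - 20 \gamma_{4} + 18 \gamma_{123} + 40 \gamma_{124} - \frac{184}{3} \gamma_{234}
R1 (6 \gamma_{3}) = 18 \gamma_{1} - \frac{41}{2} \gamma_{2} - \frac{361}{6} \gamma_{3} - \frac{184}{3} \gamma_{4} + \frac{15}{2} \gamma_{123} - 40 \gamma_{134} + 20 \gamma_{234}
R1 (\frac{7}{4} \gamma_{4}) = -\frac{35}{3} \gamma_{1} + \frac{35}{6} \gamma_{2} - \frac{161}{9} \gamma_{3} - \frac{2527}{144} \gamma_{4} + \frac{35}{16} \gamma_{124} + \frac{21}{4} \gamma_{134} - \frac{287}{48} \gamma_{234}
Summing the partial products and collecting blades:
Answer: -\frac{125}{4} \gamma_{1} + \frac{167}{4} \gamma_{2} - \frac{968}{9} \gamma_{3} - \frac{17119}{144} \gamma_{4} + \frac{61}{4} \gamma_{123} + \frac{515}{16} \gamma_{124} - \frac{49}{12} \gamma_{134} - \frac{757}{16} \gamma_{234}


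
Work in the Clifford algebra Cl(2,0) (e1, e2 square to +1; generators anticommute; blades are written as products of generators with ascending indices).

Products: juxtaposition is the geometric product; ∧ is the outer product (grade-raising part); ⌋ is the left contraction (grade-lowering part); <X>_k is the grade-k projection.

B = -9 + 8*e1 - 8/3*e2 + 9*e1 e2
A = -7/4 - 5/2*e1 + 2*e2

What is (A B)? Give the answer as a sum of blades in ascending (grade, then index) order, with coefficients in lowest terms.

step 1: -115/12 - 19/2*e1 - 215/6*e2 - 301/12*e1 e2
Answer: -115/12 - 19/2*e1 - 215/6*e2 - 301/12*e1 e2


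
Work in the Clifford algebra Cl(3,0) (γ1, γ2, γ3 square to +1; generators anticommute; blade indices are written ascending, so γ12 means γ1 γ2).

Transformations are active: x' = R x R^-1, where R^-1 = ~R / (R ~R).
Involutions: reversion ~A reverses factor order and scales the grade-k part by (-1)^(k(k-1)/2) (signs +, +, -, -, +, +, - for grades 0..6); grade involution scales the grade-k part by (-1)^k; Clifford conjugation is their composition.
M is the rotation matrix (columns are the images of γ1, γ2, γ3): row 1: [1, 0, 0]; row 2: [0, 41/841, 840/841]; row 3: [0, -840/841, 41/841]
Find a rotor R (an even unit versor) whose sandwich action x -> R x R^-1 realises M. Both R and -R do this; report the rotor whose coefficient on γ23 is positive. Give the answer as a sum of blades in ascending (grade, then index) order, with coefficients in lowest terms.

Method: write R = a + b12*γ12 + b13*γ13 + b23*γ23 with a^2 + b12^2 + b13^2 + b23^2 = 1 (so R^-1 = ~R). Expanding the columns R e_j ~R gives tr M = 4a^2 - 1 and, from the antisymmetric part, M21 - M12 = -4a*b12, M13 - M31 = 4a*b13, M32 - M23 = -4a*b23.
Here tr M = 923/841, so a^2 = (1 + tr M)/4 = 441/841 and a = ±21/29. Taking a = 21/29: M21 - M12 = 0, M13 - M31 = 0, M32 - M23 = -1680/841, giving b12 = 0, b13 = 0, b23 = 20/29, i.e. R = 21/29 + 20/29*γ23.
Its γ23 coefficient is already positive.
Answer: 21/29 + 20/29*γ23. Note: both R and -R realise this M (trace 923/841); the covering map identifies them, and the γ23-coefficient sign is the tie-breaker.


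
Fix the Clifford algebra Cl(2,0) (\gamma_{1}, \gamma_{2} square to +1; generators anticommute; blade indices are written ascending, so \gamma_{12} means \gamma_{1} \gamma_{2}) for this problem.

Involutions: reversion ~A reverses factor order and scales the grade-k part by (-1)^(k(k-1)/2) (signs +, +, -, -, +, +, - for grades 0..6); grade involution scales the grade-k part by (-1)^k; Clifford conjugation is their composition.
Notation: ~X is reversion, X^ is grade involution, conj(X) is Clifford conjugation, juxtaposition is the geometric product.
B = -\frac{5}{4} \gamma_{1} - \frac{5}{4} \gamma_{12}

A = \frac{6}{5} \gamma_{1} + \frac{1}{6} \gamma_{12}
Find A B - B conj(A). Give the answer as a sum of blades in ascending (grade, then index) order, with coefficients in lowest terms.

first term: -\frac{31}{24} - \frac{31}{24} \gamma_{2}
second term: \frac{31}{24} - \frac{31}{24} \gamma_{2}
Answer: -\frac{31}{12}


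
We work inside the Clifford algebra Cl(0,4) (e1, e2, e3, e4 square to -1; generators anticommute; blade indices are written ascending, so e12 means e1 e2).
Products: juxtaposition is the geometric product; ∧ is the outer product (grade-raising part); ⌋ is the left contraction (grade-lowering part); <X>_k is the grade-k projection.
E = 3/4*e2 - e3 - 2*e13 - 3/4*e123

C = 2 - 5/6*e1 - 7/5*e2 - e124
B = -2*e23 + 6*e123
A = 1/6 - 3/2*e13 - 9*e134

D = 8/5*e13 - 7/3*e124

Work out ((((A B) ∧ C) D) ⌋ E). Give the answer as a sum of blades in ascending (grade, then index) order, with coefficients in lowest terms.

step 1: -9*e2 + 3*e12 - 1/3*e23 + 54*e24 + e123 + 18*e124
step 2: -18*e2 - 3/2*e12 - 2/3*e23 + 108*e24 + 41/18*e123 - 9*e124
step 3: 21 + 252*e1 + 164/45*e2 - 7/2*e4 + 16/15*e12 + 42*e14 - 12/5*e23 + 287/54*e34 + 144/5*e123 + 14/9*e134 - 72/5*e234 - 864/5*e1234
step 4: -73/3 - 9/5*e1 + 63/4*e2 + 2419/5*e3 - 671/15*e13 + 189*e23 - 63/4*e123
Answer: -73/3 - 9/5*e1 + 63/4*e2 + 2419/5*e3 - 671/15*e13 + 189*e23 - 63/4*e123


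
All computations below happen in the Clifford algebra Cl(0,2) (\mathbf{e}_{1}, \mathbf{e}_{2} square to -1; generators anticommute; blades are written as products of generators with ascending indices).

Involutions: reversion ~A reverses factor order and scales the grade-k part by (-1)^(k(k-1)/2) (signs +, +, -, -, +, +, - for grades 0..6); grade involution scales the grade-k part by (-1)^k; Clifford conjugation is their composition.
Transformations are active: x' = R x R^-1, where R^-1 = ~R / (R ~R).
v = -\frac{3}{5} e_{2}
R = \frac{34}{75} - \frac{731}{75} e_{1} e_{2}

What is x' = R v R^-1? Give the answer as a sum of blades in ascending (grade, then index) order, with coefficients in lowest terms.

~R = \frac{34}{75} + \frac{731}{75} e_{1} e_{2}, and R ~R = \frac{535517}{5625}, so R^-1 = ~R / (\frac{535517}{5625}).
R v = -\frac{731}{125} e_{1} - \frac{34}{125} e_{2}
Answer: -\frac{516}{9265} e_{1} + \frac{1107}{1853} e_{2}


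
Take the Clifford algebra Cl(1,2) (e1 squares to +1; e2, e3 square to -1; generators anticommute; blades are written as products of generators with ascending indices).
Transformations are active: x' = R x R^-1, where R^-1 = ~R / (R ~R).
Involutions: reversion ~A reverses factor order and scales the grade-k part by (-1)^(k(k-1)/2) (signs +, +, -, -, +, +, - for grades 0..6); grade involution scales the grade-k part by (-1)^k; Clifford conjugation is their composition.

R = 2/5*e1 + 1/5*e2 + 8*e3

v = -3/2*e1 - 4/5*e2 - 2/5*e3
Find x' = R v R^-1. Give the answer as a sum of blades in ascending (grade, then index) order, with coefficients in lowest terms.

~R = 2/5*e1 + 1/5*e2 + 8*e3, and R ~R = -1597/25, so R^-1 = ~R / (-1597/25).
R v = 69/25 - 1/50*e1 e2 + 296/25*e1 e3 + 158/25*e2 e3
Answer: 23403/15970*e1 + 1250/1597*e2 - 2326/7985*e3


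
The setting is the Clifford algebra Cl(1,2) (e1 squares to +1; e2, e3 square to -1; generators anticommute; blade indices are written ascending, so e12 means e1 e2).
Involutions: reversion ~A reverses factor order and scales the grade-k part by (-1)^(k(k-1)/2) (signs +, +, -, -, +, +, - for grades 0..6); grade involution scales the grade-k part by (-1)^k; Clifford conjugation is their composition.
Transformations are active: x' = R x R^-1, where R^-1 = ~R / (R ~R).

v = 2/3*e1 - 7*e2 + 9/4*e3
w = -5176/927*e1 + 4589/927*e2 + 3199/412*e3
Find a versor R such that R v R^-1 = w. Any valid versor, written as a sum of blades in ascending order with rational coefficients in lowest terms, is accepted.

Equal squares first: v^2 = w^2 = -7721/144. Then v + w = -4558/927*e1 - 1900/927*e2 + 2063/206*e3 is a versor taking v to w, provided it is invertible.
Answer: -4558/927*e1 - 1900/927*e2 + 2063/206*e3


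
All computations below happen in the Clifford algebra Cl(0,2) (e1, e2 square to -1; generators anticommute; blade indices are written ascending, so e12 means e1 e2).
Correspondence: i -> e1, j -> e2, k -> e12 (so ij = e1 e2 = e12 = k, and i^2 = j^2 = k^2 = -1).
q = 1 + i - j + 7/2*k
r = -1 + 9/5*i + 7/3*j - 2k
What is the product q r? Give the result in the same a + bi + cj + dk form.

In blades: q = 1 + e1 - e2 + 7/2*e12, r = -1 + 9/5*e1 + 7/3*e2 - 2*e12.
Distribute q over r term by term (generator squares from the signature, products reordered to ascending indices): (1)*r = -1 + 9/5*e1 + 7/3*e2 - 2*e12; (e1)*r = -9/5 - e1 + 2*e2 + 7/3*e12; (-e2)*r = 7/3 + 2*e1 + e2 + 9/5*e12; (7/2*e12)*r = 7 - 49/6*e1 + 63/10*e2 - 7/2*e12.
Sum: 98/15 - 161/30*e1 + 349/30*e2 - 41/30*e12; translating back through the correspondence:
Answer: 98/15 - 161/30*i + 349/30*j - 41/30*k


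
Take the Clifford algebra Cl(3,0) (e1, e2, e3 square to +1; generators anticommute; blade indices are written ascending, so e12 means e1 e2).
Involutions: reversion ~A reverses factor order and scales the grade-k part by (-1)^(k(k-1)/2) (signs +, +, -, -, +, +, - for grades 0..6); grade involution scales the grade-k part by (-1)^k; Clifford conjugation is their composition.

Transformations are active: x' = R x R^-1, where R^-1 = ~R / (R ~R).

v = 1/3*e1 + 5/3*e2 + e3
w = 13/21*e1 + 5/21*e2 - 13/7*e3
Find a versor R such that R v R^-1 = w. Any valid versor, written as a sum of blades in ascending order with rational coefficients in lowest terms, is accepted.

Here q(v) = q(w) = 35/9; the classical choice R = v + w = 20/21*e1 + 40/21*e2 - 6/7*e3 then realises v -> w under the sandwich.
Answer: 20/21*e1 + 40/21*e2 - 6/7*e3


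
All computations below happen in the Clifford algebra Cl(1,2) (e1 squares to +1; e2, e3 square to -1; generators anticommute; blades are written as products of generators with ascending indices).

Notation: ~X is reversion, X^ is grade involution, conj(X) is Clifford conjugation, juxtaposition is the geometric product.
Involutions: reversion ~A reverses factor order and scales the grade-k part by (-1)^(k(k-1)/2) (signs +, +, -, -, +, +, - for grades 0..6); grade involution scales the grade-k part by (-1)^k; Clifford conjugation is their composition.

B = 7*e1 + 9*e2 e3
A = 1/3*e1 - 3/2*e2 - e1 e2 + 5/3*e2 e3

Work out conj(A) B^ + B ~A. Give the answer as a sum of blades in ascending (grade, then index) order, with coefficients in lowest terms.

first term: 52/3 + 7*e2 - 27/2*e3 + 21/2*e1 e2 - 9*e1 e3 + 26/3*e1 e2 e3
second term: 52/3 + 7*e2 - 27/2*e3 - 21/2*e1 e2 + 9*e1 e3 - 26/3*e1 e2 e3
Answer: 104/3 + 14*e2 - 27*e3
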